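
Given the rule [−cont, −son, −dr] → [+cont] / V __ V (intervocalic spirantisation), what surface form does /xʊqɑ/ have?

Only /q/ occurs between two vowels (/ʊ/ __ /ɑ/) and matches the structural description. It is a voiceless uvular stop, so [−cont, −son, −dr] holds; changing it to [+continuant] with all other features held fixed yields /χ/ (voiceless uvular fricative). No other segment meets both the structural description and the environment, so the output is [xʊχɑ].

[xʊχɑ]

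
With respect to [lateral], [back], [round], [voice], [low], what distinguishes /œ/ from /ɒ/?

[low], [back]

/œ/ is the mid front rounded lax vowel and /ɒ/ is the low back rounded vowel. Both are [-lateral], [+round], [+voice]. /œ/ is [-low] while /ɒ/ is [+low]; /œ/ is [-back] while /ɒ/ is [+back], so the distinguishing features are [low], [back].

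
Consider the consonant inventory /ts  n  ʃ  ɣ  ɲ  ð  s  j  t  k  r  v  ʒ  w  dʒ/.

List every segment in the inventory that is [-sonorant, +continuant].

Checking each segment against [-sonorant], [+continuant]: /ʃ/ (voiceless postalveolar fricative), /ɣ/ (voiced velar fricative), /ð/ (voiced dental fricative), /s/ (voiceless alveolar fricative), /v/ (voiced labiodental fricative), /ʒ/ (voiced postalveolar fricative) satisfy every feature; every other segment in the inventory fails at least one.

ʃ, ɣ, ð, s, v, ʒ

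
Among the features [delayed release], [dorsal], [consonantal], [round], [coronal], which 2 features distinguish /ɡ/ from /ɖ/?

/ɡ/ is the voiced velar stop and /ɖ/ is the voiced retroflex stop. Both are [-delayed release], [+consonantal], [-round]. /ɡ/ is [-coronal] while /ɖ/ is [+coronal]; /ɡ/ is [+dorsal] while /ɖ/ is [-dorsal], so the distinguishing features are [coronal], [dorsal].

[coronal], [dorsal]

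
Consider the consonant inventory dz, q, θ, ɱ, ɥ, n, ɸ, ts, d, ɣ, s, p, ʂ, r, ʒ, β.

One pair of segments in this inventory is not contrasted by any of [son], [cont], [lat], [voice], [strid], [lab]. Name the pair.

ʂ, s

/ʂ/ (voiceless retroflex fricative) and /s/ (voiceless alveolar fricative) are both [−sonorant], [+continuant], [−lateral], [−voice], [+strident], [−labial], so none of the listed features separates them. (They do differ in [anterior], which is not among the given features.) Every other pair in the inventory differs on at least one listed feature.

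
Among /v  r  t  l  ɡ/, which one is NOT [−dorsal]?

Every segment except /ɡ/ is [−dorsal]. /ɡ/ (voiced velar stop) is [+dorsal], so it is the exception.

ɡ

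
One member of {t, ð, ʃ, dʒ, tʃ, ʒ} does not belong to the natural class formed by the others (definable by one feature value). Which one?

The remaining segments after removing /t/ share [+distributed]; /t/ (voiceless alveolar stop) is [-distributed]. For every other candidate removal, the leftover set fails to share any single feature value that the removed segment lacks.

t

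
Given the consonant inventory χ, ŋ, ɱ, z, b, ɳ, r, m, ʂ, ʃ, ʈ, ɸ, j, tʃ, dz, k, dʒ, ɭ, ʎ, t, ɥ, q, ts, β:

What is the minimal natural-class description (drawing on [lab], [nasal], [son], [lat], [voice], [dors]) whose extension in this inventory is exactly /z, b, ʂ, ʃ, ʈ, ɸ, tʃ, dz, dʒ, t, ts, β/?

The class [−sonorant], [−dorsal] has exactly /z, b, ʂ, ʃ, ʈ, ɸ, tʃ, dz, dʒ, t, ts, β/ as its extension in this inventory. No smaller conjunction from the listed features achieves this: [−dorsal] alone would also admit /ɱ, ɳ, r, m, …/; [−sonorant] alone would also admit /χ, k, q/; and checking the remaining single features turns up none with this extension.

[−son, −dors]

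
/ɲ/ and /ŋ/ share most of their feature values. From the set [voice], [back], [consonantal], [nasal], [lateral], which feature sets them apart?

The two segments share [+voice], [+consonantal], [+nasal], [−lateral]. The only feature from the list on which they differ: /ɲ/ is [−back] while /ŋ/ is [+back].

[back]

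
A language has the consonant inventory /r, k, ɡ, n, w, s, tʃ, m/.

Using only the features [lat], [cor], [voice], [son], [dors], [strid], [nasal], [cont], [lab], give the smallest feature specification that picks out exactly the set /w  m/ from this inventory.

/w, m/ are exactly the [+labial] segments in the inventory, so a single feature suffices.

[+lab]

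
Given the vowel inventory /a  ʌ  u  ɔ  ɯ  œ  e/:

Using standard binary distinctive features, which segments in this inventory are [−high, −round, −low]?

Eliminate segments failing any feature: /a/ is [+low]; /u, ɯ/ are [+high]; /ɔ, œ/ are [+round]. The remaining /ʌ, e/ satisfy [−high], [−round], [−low].

ʌ, e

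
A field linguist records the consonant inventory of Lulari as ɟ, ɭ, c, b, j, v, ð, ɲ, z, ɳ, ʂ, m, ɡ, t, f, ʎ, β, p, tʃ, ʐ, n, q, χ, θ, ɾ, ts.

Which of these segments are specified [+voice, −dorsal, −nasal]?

ɭ, b, v, ð, z, β, ʐ, ɾ

Checking each segment against [+voice], [−dorsal], [−nasal]: /ɭ/ (retroflex lateral approximant), /b/ (voiced bilabial stop), /v/ (voiced labiodental fricative), /ð/ (voiced dental fricative), /z/ (voiced alveolar fricative), /β/ (voiced bilabial fricative), among others, satisfy every feature; every other segment in the inventory fails at least one.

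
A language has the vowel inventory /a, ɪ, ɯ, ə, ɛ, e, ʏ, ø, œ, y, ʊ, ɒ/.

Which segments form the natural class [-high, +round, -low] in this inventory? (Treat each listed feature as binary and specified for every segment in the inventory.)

ø, œ

Eliminate segments failing any feature: /a, ə, ɛ, e/ are [-round]; /ɪ, ɯ, ʏ, y, ʊ/ are [+high]; /ɒ/ is [+low]. The remaining /ø, œ/ satisfy [-high], [+round], [-low].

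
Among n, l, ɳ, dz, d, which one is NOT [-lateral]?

/d, dz, n, ɳ/ are all [-lateral]; /l/ (alveolar lateral approximant) is [+lateral].

l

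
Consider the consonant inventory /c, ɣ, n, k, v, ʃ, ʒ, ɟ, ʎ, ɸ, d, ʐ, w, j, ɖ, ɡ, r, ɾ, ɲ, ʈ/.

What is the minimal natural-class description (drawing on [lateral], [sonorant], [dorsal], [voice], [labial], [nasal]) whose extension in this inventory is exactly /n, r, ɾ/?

/n, r, ɾ/ are all [+sonorant], [−dorsal], and no other segment in the inventory matches both values. Dropping any one of them over-generates: [−dorsal] alone would also admit /v, ʃ, ʒ, ɸ, …/; [+sonorant] alone would also admit /ʎ, w, j, ɲ/. No other single listed feature picks out exactly this set either, so fewer than two features will not do.

[+sonorant, −dorsal]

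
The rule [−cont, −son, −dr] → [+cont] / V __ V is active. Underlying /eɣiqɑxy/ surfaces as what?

[eɣiχɑxy]

Only /q/ occurs between two vowels (/i/ __ /ɑ/) and matches the structural description. It is a voiceless uvular stop, so [−cont, −son, −dr] holds; changing it to [+continuant] with all other features held fixed yields /χ/ (voiceless uvular fricative). No other segment meets both the structural description and the environment, so the output is [eɣiχɑxy].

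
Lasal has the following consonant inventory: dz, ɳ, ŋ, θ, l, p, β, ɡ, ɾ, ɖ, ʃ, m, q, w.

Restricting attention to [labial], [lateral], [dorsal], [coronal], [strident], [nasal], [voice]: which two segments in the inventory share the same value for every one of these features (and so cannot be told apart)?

ɾ, ɖ

Both /ɾ/ and /ɖ/ are [−labial], [−lateral], [−dorsal], [+coronal], [−strident], [−nasal], [+voice]. Since the list omits [sonorant] and [anterior] — which do distinguish the alveolar tap from the voiced retroflex stop — this pair collapses; all other pairs remain distinct.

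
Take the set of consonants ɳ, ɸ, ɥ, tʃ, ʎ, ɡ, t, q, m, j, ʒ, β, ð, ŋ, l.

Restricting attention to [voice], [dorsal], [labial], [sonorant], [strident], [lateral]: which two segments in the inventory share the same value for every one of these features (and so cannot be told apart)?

j, ŋ

/j/ (palatal glide) and /ŋ/ (velar nasal) are both [+voice], [+dorsal], [−labial], [+sonorant], [−strident], [−lateral], so none of the listed features separates them. (They do differ in [nasal], [continuant] and [back], which are not among the given features.) Every other pair in the inventory differs on at least one listed feature.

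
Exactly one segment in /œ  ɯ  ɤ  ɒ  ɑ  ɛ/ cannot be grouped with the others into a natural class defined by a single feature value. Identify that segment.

ɯ

/ɤ, ɑ, œ, ɛ, ɒ/ are all [−high], but /ɯ/ (high back unrounded vowel) is [+high]. No other single segment can be removed to leave a set sharing one feature value that the removed segment lacks, so /ɯ/ is the odd one out.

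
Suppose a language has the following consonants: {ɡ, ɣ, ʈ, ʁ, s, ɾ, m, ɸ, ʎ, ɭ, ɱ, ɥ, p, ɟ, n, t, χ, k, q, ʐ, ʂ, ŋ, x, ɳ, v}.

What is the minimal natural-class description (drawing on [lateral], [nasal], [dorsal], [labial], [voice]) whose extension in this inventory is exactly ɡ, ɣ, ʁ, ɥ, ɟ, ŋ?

/ɡ, ɣ, ʁ, ɥ, ɟ, ŋ/ are all [+voice], [-lateral], [+dorsal], and no other segment in the inventory matches all three values. Dropping any one of them over-generates: [-lateral, +dorsal] alone would also admit /χ, k, q, x/; [+voice, +dorsal] alone would also admit /ʎ/; [+voice, -lateral] alone would also admit /ɾ, m, ɱ, n, …/. No other combination of two listed features picks out exactly this set either, so fewer than three features will not do.

[+voice, -lateral, +dorsal]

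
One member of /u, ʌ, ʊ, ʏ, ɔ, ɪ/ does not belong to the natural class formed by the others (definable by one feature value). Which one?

u

The remaining segments after removing /u/ share [-tense]; /u/ (high back rounded tense vowel) is [+tense]. For every other candidate removal, the leftover set fails to share any single feature value that the removed segment lacks.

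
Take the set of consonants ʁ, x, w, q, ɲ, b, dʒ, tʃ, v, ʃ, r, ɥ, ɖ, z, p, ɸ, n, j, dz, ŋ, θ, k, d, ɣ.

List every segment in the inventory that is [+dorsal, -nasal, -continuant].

q, k

Checking each segment against [+dorsal], [-nasal], [-continuant]: /q/ (voiceless uvular stop), /k/ (voiceless velar stop) satisfy every feature; every other segment in the inventory fails at least one.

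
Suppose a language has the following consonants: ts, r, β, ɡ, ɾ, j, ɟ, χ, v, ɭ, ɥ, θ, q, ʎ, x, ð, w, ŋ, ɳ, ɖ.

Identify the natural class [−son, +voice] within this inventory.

Checking each segment against [−sonorant], [+voice]: /β/ (voiced bilabial fricative), /ɡ/ (voiced velar stop), /ɟ/ (voiced palatal stop), /v/ (voiced labiodental fricative), /ð/ (voiced dental fricative), /ɖ/ (voiced retroflex stop) satisfy every feature; every other segment in the inventory fails at least one.

β, ɡ, ɟ, v, ð, ɖ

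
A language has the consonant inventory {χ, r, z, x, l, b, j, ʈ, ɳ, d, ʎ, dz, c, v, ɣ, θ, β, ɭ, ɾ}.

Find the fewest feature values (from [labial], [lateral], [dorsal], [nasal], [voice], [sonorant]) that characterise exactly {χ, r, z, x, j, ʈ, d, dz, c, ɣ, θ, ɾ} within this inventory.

[-nasal, -lateral, -labial]

Every target segment is [-nasal], [-lateral], [-labial]; each remaining inventory member fails at least one of these. Each conjunct is needed — [-lateral, -labial] alone would also admit /ɳ/; [-nasal, -labial] alone would also admit /l, ʎ, ɭ/; [-nasal, -lateral] alone would also admit /b, v, β/ — and no other combination of two listed features has exactly this extension, so three is the minimum.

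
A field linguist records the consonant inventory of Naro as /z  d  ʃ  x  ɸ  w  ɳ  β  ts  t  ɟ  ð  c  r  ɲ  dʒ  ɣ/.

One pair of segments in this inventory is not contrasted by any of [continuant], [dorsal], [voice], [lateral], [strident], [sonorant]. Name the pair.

Both /ð/ and /β/ are [+continuant], [-dorsal], [+voice], [-lateral], [-strident], [-sonorant]. Since the list omits [labial] and [coronal] — which do distinguish the voiced dental fricative from the voiced bilabial fricative — this pair collapses; all other pairs remain distinct.

ð, β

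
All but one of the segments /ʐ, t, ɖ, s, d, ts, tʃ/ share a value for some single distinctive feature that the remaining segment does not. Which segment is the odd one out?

[distributed] groups all but one: /d, t, ɖ, ʐ, s, ts/ share [−distributed] while /tʃ/ (voiceless postalveolar affricate) alone is [+distributed]. Removing any other segment would not leave a single-feature class that excludes it.

tʃ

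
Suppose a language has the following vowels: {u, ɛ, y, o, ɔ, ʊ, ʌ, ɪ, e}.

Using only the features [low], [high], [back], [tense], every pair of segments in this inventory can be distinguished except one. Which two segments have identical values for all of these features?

ɔ, ʌ

/ɔ/ (mid back rounded lax vowel) and /ʌ/ (mid back unrounded lax vowel) are both [−low], [−high], [+back], [−tense], so none of the listed features separates them. (They do differ in [labial] and [round], which are not among the given features.) Every other pair in the inventory differs on at least one listed feature.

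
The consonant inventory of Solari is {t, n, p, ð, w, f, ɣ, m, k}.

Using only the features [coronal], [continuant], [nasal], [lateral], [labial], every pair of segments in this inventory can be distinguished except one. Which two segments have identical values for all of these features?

f, w

Both /f/ and /w/ are [-coronal], [+continuant], [-nasal], [-lateral], [+labial]. Since the list omits [sonorant], [voice], [round] and [dorsal] — which do distinguish the voiceless labiodental fricative from the labial-velar glide — this pair collapses; all other pairs remain distinct.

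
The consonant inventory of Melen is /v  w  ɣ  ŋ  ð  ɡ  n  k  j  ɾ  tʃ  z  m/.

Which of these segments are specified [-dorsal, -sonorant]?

Eliminate segments failing any feature: /w, ɣ, ŋ, ɡ, k, j/ are [+dorsal]; /n, ɾ, m/ are [+sonorant]. The remaining /v, ð, tʃ, z/ satisfy [-dorsal], [-sonorant].

v, ð, tʃ, z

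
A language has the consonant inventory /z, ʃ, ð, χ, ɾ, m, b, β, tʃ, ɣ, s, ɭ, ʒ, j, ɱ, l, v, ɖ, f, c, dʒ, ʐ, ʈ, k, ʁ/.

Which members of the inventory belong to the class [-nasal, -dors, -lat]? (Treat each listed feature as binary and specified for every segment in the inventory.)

Eliminate segments failing any feature: /χ, ɣ, j, c, k, ʁ/ are [+dorsal]; /m, ɱ/ are [+nasal]; /ɭ, l/ are [+lateral]. The remaining /z, ʃ, ð, ɾ, b, β, tʃ, s, ʒ, v, ɖ, f, dʒ, ʐ, ʈ/ satisfy [-nasal], [-dorsal], [-lateral].

z, ʃ, ð, ɾ, b, β, tʃ, s, ʒ, v, ɖ, f, dʒ, ʐ, ʈ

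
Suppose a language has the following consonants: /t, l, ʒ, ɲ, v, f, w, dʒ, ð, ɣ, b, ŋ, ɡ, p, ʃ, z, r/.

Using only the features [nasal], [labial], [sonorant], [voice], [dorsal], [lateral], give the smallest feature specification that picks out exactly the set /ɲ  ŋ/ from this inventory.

/ɲ, ŋ/ are exactly the [+nasal] segments in the inventory, so a single feature suffices.

[+nasal]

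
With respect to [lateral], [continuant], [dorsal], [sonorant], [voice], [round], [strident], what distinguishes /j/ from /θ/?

The two segments share [−lateral], [+continuant], [−round], [−strident]. The only features from the list on which they differ: /j/ is [+sonorant] while /θ/ is [−sonorant]; /j/ is [+voice] while /θ/ is [−voice]; /j/ is [+dorsal] while /θ/ is [−dorsal].

[sonorant], [voice], [dorsal]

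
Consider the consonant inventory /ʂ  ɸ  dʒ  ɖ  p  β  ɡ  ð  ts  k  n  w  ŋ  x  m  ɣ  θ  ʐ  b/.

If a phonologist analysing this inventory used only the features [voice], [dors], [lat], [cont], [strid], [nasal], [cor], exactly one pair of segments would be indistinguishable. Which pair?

/ɣ/ (voiced velar fricative) and /w/ (labial-velar glide) are both [+voice], [+dorsal], [-lateral], [+continuant], [-strident], [-nasal], [-coronal], so none of the listed features separates them. (They do differ in [sonorant], [labial] and [round], which are not among the given features.) Every other pair in the inventory differs on at least one listed feature.

ɣ, w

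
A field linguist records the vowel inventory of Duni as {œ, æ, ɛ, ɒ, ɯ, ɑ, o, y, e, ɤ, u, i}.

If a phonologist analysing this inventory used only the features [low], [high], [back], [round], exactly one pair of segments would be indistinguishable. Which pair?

ɛ, e

On the given features, /ɛ/ and /e/ have an identical profile: [−low], [−high], [−back], [−round]. No other two segments in the inventory coincide on all 4 features. (They do differ in [tense], which is not among the given features.)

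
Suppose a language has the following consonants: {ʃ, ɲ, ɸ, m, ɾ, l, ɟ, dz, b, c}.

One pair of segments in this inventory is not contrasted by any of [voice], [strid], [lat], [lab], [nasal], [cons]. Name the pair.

Both /ɾ/ and /ɟ/ are [+voice], [−strident], [−lateral], [−labial], [−nasal], [+consonantal]. Since the list omits [sonorant] and [dorsal] — which do distinguish the alveolar tap from the voiced palatal stop — this pair collapses; all other pairs remain distinct.

ɾ, ɟ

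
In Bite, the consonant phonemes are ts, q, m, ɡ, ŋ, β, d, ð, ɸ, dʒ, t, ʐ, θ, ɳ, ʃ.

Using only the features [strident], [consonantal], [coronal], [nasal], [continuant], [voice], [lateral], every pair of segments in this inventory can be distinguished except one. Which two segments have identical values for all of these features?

m, ŋ

Both /m/ and /ŋ/ are [−strident], [+consonantal], [−coronal], [+nasal], [−continuant], [+voice], [−lateral]. Since the list omits [labial] and [dorsal] — which do distinguish the bilabial nasal from the velar nasal — this pair collapses; all other pairs remain distinct.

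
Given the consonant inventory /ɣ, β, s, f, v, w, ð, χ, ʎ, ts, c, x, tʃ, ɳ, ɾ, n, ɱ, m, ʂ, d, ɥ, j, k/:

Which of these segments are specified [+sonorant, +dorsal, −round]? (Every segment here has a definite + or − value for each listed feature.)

ʎ, j

Checking each segment against [+sonorant], [+dorsal], [−round]: /ʎ/ (palatal lateral approximant), /j/ (palatal glide) satisfy every feature; every other segment in the inventory fails at least one.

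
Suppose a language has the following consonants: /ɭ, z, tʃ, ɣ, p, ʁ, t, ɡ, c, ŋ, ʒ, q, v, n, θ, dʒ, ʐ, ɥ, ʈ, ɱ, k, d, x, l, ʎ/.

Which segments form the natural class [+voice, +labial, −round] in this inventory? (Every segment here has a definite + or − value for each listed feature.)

v, ɱ

Eliminate segments failing any feature: /ɭ, z, ɣ, ʁ, ɡ, ŋ, ʒ, n, dʒ, ʐ, d, l, ʎ/ are [−labial]; /tʃ, p, t, c, q, θ, ʈ, k, x/ are [−voice]; /ɥ/ is [+round]. The remaining /v, ɱ/ satisfy [+voice], [+labial], [−round].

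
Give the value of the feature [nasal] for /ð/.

[−nasal]

/ð/ is the voiced dental fricative. The feature [nasal] marks segments produced with velum lowered (airflow through the nose); /ð/ lacks this property, so it is [−nasal].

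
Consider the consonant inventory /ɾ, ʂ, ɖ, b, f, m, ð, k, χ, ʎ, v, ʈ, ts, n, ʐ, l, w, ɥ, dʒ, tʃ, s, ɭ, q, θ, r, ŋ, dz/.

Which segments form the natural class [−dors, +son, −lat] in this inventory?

ɾ, m, n, r

First, the [−dorsal] segments are /ɾ, ʂ, ɖ, b, f, m, ð, v, ʈ, ts, n, ʐ, l, dʒ, tʃ, s, ɭ, θ, r, dz/.
Of those, [+sonorant] gives /ɾ, m, n, l, ɭ, r/.
Among these, [−lateral] leaves /ɾ, m, n, r/.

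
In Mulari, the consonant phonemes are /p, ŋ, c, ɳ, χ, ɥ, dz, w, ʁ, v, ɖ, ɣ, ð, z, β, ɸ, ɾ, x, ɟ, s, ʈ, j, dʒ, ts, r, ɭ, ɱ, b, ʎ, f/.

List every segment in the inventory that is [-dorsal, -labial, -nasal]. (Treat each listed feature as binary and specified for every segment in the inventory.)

dz, ɖ, ð, z, ɾ, s, ʈ, dʒ, ts, r, ɭ

Among the inventory, the [-dorsal] segments are /p, ɳ, dz, v, ɖ, ð, z, β, ɸ, ɾ, s, ʈ, dʒ, ts, r, ɭ, ɱ, b, f/.
Within that set, [-labial] gives /ɳ, dz, ɖ, ð, z, ɾ, s, ʈ, dʒ, ts, r, ɭ/.
Among these, [-nasal] leaves /dz, ɖ, ð, z, ɾ, s, ʈ, dʒ, ts, r, ɭ/.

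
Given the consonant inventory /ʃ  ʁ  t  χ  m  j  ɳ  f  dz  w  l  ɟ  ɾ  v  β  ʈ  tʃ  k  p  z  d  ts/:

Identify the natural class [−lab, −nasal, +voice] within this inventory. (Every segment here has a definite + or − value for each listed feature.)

Checking each segment against [−labial], [−nasal], [+voice]: /ʁ/ (voiced uvular fricative), /j/ (palatal glide), /dz/ (voiced alveolar affricate), /l/ (alveolar lateral approximant), /ɟ/ (voiced palatal stop), /ɾ/ (alveolar tap), among others, satisfy every feature; every other segment in the inventory fails at least one.

ʁ, j, dz, l, ɟ, ɾ, z, d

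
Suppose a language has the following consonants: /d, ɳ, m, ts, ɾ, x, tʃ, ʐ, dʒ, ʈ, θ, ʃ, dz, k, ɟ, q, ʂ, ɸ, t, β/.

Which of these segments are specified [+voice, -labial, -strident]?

d, ɳ, ɾ, ɟ

Eliminate segments failing any feature: /m, β/ are [+labial]; /ts, x, tʃ, ʈ, θ, ʃ, k, q, ʂ, ɸ, t/ are [-voice]; /ʐ, dʒ, dz/ are [+strident]. The remaining /d, ɳ, ɾ, ɟ/ satisfy [+voice], [-labial], [-strident].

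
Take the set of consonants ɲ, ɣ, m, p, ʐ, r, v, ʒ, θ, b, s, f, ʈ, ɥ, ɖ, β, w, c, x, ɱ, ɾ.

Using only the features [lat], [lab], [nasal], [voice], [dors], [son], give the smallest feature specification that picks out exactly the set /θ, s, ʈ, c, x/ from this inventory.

[−voice, −lab]

Every target segment is [−voice], [−labial]; each remaining inventory member fails at least one of these. Each conjunct is needed — [−labial] alone would also admit /ɲ, ɣ, ʐ, r, …/; [−voice] alone would also admit /p, f/ — and no other single listed feature has exactly this extension, so two is the minimum.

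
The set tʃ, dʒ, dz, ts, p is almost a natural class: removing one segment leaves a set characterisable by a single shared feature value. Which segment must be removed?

p

The remaining segments after removing /p/ share [+delayed release]; /p/ (voiceless bilabial stop) is [-delayed release]. For every other candidate removal, the leftover set fails to share any single feature value that the removed segment lacks.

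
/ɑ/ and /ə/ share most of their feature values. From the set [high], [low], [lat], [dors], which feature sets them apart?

The two segments share [−high], [−lateral], [+dorsal]. The only feature from the list on which they differ: /ɑ/ is [+low] while /ə/ is [−low].

[low]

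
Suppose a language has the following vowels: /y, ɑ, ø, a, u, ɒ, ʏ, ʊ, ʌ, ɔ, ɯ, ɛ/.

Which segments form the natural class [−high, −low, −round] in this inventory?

ʌ, ɛ

Among the inventory, the [−high] segments are /ɑ, ø, a, ɒ, ʌ, ɔ, ɛ/.
Within that set, [−low] gives /ø, ʌ, ɔ, ɛ/.
Within that set, [−round] leaves /ʌ, ɛ/.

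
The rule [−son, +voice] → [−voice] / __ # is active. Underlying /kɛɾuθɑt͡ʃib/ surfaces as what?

[kɛɾuθɑt͡ʃip]

/b/ satisfies [−son, +voice] and sits in __ #. The [−voice] counterpart of the voiced bilabial stop is /p/. Other segments in /kɛɾuθɑt͡ʃib/ either fail the structural description or are not in the environment, so the surface form is [kɛɾuθɑt͡ʃip].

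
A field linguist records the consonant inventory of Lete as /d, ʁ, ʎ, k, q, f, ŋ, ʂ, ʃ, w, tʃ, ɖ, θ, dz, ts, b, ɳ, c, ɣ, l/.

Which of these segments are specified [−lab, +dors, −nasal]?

Eliminate segments failing any feature: /d, ʂ, ʃ, tʃ, ɖ, θ, dz, ts, ɳ, l/ are [−dorsal]; /f, w, b/ are [+labial]; /ŋ/ is [+nasal]. The remaining /ʁ, ʎ, k, q, c, ɣ/ satisfy [−labial], [+dorsal], [−nasal].

ʁ, ʎ, k, q, c, ɣ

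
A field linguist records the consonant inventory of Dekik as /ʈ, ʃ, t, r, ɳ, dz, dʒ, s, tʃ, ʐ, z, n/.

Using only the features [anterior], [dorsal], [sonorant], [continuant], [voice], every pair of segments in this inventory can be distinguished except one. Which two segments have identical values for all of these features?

Both /ʈ/ and /tʃ/ are [-anterior], [-dorsal], [-sonorant], [-continuant], [-voice]. Since the list omits [strident], [delayed release] and [distributed] — which do distinguish the voiceless retroflex stop from the voiceless postalveolar affricate — this pair collapses; all other pairs remain distinct.

ʈ, tʃ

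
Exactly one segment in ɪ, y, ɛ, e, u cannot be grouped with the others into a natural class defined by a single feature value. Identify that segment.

/y, e, ɪ, ɛ/ are all [−back], but /u/ (high back rounded tense vowel) is [+back]. No other single segment can be removed to leave a set sharing one feature value that the removed segment lacks, so /u/ is the odd one out.

u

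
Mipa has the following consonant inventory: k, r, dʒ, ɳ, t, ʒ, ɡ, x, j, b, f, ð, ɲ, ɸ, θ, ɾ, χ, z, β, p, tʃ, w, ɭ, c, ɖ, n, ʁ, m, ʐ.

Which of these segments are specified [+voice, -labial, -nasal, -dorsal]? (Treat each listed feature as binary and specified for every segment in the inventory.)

Among the inventory, the [+voice] segments are /r, dʒ, ɳ, ʒ, ɡ, j, b, ð, ɲ, ɾ, z, β, w, ɭ, ɖ, n, ʁ, m, ʐ/.
Among these, [-labial] gives /r, dʒ, ɳ, ʒ, ɡ, j, ð, ɲ, ɾ, z, ɭ, ɖ, n, ʁ, ʐ/.
Among these, [-nasal] gives /r, dʒ, ʒ, ɡ, j, ð, ɾ, z, ɭ, ɖ, ʁ, ʐ/.
Of those, [-dorsal] leaves /r, dʒ, ʒ, ð, ɾ, z, ɭ, ɖ, ʐ/.

r, dʒ, ʒ, ð, ɾ, z, ɭ, ɖ, ʐ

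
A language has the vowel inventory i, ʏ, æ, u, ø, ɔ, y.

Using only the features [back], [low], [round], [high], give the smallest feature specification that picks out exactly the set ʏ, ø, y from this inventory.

Every target segment is [−back], [+round]; each remaining inventory member fails at least one of these. Each conjunct is needed — [+round] alone would also admit /u, ɔ/; [−back] alone would also admit /i, æ/ — and no other single listed feature has exactly this extension, so two is the minimum.

[−back, +round]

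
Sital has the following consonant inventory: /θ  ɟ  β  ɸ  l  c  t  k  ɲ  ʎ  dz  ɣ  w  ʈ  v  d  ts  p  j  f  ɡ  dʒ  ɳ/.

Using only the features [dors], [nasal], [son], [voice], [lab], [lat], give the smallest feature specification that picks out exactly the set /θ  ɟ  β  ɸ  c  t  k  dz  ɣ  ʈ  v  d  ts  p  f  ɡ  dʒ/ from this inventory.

/θ, ɟ, β, ɸ, c, t, k, dz, ɣ, ʈ, v, d, ts, p, f, ɡ, dʒ/ are exactly the [-sonorant] segments in the inventory, so a single feature suffices.

[-son]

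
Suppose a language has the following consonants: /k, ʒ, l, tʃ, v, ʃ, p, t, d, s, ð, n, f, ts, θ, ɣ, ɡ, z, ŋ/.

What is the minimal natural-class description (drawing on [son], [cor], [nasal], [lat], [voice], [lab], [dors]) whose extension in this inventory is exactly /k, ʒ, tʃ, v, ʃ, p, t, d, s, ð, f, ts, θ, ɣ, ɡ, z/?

Every target segment is [−sonorant] and no other inventory member is, so one feature is enough.

[−son]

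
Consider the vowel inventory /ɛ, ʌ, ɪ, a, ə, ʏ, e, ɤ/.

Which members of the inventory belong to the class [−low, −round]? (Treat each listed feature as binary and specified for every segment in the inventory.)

Checking each segment against [−low], [−round]: /ɛ/ (mid front unrounded lax vowel), /ʌ/ (mid back unrounded lax vowel), /ɪ/ (high front unrounded lax vowel), /ə/ (mid central vowel (schwa)), /e/ (mid front unrounded tense vowel), /ɤ/ (mid back unrounded tense vowel) satisfy every feature; every other segment in the inventory fails at least one.

ɛ, ʌ, ɪ, ə, e, ɤ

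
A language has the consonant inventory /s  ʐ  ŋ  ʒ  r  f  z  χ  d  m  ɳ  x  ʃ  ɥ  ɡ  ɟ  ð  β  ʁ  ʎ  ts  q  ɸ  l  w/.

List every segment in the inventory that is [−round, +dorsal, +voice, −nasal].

First, the [−round] segments are /s, ʐ, ŋ, ʒ, r, f, z, χ, d, m, ɳ, x, ʃ, ɡ, ɟ, ð, β, ʁ, ʎ, ts, q, ɸ, l/.
Intersecting with [+dorsal] gives /ŋ, χ, x, ɡ, ɟ, ʁ, ʎ, q/.
Then [+voice] gives /ŋ, ɡ, ɟ, ʁ, ʎ/.
Of those, [−nasal] leaves /ɡ, ɟ, ʁ, ʎ/.

ɡ, ɟ, ʁ, ʎ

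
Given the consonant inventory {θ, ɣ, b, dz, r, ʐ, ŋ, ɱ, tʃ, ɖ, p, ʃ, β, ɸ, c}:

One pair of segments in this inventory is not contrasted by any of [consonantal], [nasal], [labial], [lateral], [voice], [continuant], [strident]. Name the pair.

ɣ, r

/ɣ/ (voiced velar fricative) and /r/ (alveolar trill) are both [+consonantal], [-nasal], [-labial], [-lateral], [+voice], [+continuant], [-strident], so none of the listed features separates them. (They do differ in [sonorant], [coronal] and [dorsal], which are not among the given features.) Every other pair in the inventory differs on at least one listed feature.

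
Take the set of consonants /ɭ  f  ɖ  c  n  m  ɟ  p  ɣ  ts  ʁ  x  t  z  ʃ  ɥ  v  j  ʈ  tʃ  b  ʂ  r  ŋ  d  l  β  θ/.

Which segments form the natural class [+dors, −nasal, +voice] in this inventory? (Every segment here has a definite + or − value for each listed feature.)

The [+dorsal] segments are /c, ɟ, ɣ, ʁ, x, ɥ, j, ŋ/.
Intersecting with [−nasal] gives /c, ɟ, ɣ, ʁ, x, ɥ, j/.
Then [+voice] leaves /ɟ, ɣ, ʁ, ɥ, j/.

ɟ, ɣ, ʁ, ɥ, j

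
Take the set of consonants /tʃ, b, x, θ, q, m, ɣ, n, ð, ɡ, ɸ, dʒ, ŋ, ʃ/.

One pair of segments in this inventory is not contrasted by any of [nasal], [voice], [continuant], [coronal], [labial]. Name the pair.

/θ/ (voiceless dental fricative) and /ʃ/ (voiceless postalveolar fricative) are both [−nasal], [−voice], [+continuant], [+coronal], [−labial], so none of the listed features separates them. (They do differ in [strident] and [anterior], which are not among the given features.) Every other pair in the inventory differs on at least one listed feature.

θ, ʃ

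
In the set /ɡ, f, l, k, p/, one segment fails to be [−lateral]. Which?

Every segment except /l/ is [−lateral]. /l/ (alveolar lateral approximant) is [+lateral], so it is the exception.

l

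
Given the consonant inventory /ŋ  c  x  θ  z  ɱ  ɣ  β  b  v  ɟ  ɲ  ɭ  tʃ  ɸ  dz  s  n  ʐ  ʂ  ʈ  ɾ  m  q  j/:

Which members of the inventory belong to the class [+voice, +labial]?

Eliminate segments failing any feature: /ŋ, z, ɣ, ɟ, ɲ, ɭ, dz, n, ʐ, ɾ, j/ are [-labial]; /c, x, θ, tʃ, ɸ, s, ʂ, ʈ, q/ are [-voice]. The remaining /ɱ, β, b, v, m/ satisfy [+voice], [+labial].

ɱ, β, b, v, m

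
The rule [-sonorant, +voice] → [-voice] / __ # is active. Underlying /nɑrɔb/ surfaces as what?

/b/ satisfies [-sonorant, +voice] and sits in __ #. The [-voice] counterpart of the voiced bilabial stop is /p/. Other segments in /nɑrɔb/ either fail the structural description or are not in the environment, so the surface form is [nɑrɔp].

[nɑrɔp]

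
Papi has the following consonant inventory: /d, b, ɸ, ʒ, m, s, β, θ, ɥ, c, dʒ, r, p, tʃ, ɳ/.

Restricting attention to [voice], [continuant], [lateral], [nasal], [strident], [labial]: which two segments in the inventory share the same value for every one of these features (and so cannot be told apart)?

On the given features, /ɥ/ and /β/ have an identical profile: [+voice], [+continuant], [-lateral], [-nasal], [-strident], [+labial]. No other two segments in the inventory coincide on all 6 features. (They do differ in [sonorant], [round] and [dorsal], which are not among the given features.)

ɥ, β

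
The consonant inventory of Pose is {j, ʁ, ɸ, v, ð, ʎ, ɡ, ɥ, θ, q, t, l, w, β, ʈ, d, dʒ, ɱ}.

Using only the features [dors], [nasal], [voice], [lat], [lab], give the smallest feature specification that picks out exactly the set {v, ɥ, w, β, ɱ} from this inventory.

[+voice, +lab]

Every target segment is [+voice], [+labial]; each remaining inventory member fails at least one of these. Each conjunct is needed — [+labial] alone would also admit /ɸ/; [+voice] alone would also admit /j, ʁ, ð, ʎ, …/ — and no other single listed feature has exactly this extension, so two is the minimum.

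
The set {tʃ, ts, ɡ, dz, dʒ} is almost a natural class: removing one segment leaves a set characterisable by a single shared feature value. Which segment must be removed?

ɡ

[delayed release] (equivalently [strident], [coronal], [dorsal]) groups all but one: /dz, dʒ, ts, tʃ/ share [+delayed release] while /ɡ/ (voiced velar stop) alone is [-delayed release]. Removing any other segment would not leave a single-feature class that excludes it.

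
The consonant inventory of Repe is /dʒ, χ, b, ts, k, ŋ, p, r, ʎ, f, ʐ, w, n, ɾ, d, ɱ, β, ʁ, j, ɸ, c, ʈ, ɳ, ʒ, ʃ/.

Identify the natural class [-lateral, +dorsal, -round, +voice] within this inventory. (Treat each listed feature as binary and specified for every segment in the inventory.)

ŋ, ʁ, j

Checking each segment against [-lateral], [+dorsal], [-round], [+voice]: /ŋ/ (velar nasal), /ʁ/ (voiced uvular fricative), /j/ (palatal glide) satisfy every feature; every other segment in the inventory fails at least one.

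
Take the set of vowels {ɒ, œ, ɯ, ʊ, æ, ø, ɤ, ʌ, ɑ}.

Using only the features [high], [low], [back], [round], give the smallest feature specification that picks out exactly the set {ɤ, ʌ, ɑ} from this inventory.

[-high, +back, -round]

The class [-high], [+back], [-round] has exactly /ɤ, ʌ, ɑ/ as its extension in this inventory. No smaller conjunction from the listed features achieves this: [+back, -round] alone would also admit /ɯ/; [-high, -round] alone would also admit /æ/; [-high, +back] alone would also admit /ɒ/; and checking the remaining two-feature bundles turns up none with this extension.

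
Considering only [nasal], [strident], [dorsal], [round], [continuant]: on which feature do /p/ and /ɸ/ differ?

/p/ (voiceless bilabial stop) and /ɸ/ (voiceless bilabial fricative) agree on [-nasal], [-strident], [-dorsal], [-round]. They differ on [continuant] (/p/ [-], /ɸ/ [+]).

[continuant]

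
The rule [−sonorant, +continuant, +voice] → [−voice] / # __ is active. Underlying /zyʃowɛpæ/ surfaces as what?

[syʃowɛpæ]

/z/ satisfies [−sonorant, +continuant, +voice] and sits in # __. The [−voice] counterpart of the voiced alveolar fricative is /s/. Other segments in /zyʃowɛpæ/ either fail the structural description or are not in the environment, so the surface form is [syʃowɛpæ].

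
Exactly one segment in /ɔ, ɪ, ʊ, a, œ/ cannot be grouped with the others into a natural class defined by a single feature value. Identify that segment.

a

/œ, ɪ, ɔ, ʊ/ are all [−low], but /a/ (low unrounded vowel) is [+low]. No other single segment can be removed to leave a set sharing one feature value that the removed segment lacks, so /a/ is the odd one out.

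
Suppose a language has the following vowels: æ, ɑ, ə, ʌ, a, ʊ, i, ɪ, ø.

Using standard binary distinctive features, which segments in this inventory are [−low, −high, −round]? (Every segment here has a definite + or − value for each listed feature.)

ə, ʌ

Eliminate segments failing any feature: /æ, ɑ, a/ are [+low]; /ʊ, i, ɪ/ are [+high]; /ø/ is [+round]. The remaining /ə, ʌ/ satisfy [−low], [−high], [−round].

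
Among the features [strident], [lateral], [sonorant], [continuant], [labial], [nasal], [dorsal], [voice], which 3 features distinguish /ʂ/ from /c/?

The two segments share [−lateral], [−sonorant], [−labial], [−nasal], [−voice]. The only features from the list on which they differ: /ʂ/ is [+continuant] while /c/ is [−continuant]; /ʂ/ is [+strident] while /c/ is [−strident]; /ʂ/ is [−dorsal] while /c/ is [+dorsal].

[continuant], [strident], [dorsal]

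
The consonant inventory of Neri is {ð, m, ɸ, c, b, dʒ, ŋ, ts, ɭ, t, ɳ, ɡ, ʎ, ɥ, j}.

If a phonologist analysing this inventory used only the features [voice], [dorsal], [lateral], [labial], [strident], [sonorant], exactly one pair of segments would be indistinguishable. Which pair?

On the given features, /j/ and /ŋ/ have an identical profile: [+voice], [+dorsal], [-lateral], [-labial], [-strident], [+sonorant]. No other two segments in the inventory coincide on all 6 features. (They do differ in [nasal], [continuant] and [back], which are not among the given features.)

j, ŋ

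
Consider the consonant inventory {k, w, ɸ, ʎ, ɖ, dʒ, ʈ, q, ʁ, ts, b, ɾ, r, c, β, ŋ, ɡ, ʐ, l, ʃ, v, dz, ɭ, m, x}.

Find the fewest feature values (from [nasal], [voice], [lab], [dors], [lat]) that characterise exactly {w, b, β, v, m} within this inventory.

[+voice, +lab]

Every target segment is [+voice], [+labial]; each remaining inventory member fails at least one of these. Each conjunct is needed — [+labial] alone would also admit /ɸ/; [+voice] alone would also admit /ʎ, ɖ, dʒ, ʁ, …/ — and no other single listed feature has exactly this extension, so two is the minimum.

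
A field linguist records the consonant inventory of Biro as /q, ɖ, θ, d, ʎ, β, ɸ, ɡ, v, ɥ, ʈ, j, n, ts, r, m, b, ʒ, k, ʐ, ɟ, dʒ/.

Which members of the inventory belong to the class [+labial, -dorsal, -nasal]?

β, ɸ, v, b

Checking each segment against [+labial], [-dorsal], [-nasal]: /β/ (voiced bilabial fricative), /ɸ/ (voiceless bilabial fricative), /v/ (voiced labiodental fricative), /b/ (voiced bilabial stop) satisfy every feature; every other segment in the inventory fails at least one.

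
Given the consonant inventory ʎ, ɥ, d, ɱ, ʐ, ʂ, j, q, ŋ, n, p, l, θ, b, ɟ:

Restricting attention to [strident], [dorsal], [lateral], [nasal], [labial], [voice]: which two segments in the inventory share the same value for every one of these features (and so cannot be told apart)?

On the given features, /j/ and /ɟ/ have an identical profile: [−strident], [+dorsal], [−lateral], [−nasal], [−labial], [+voice]. No other two segments in the inventory coincide on all 6 features. (They do differ in [sonorant] and [continuant], which are not among the given features.)

j, ɟ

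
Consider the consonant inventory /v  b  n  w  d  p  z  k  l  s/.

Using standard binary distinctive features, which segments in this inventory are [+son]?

n, w, l

The feature [sonorant] marks segments produced without turbulent airflow (nasals, liquids, glides, vowels). In this inventory /n, w, l/ have that property, so they are [+sonorant]; /v, b, d, p, z, k, s/ are [−sonorant].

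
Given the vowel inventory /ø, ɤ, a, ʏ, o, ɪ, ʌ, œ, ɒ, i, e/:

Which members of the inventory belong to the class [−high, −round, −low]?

ɤ, ʌ, e

Eliminate segments failing any feature: /ø, o, œ, ɒ/ are [+round]; /a/ is [+low]; /ʏ, ɪ, i/ are [+high]. The remaining /ɤ, ʌ, e/ satisfy [−high], [−round], [−low].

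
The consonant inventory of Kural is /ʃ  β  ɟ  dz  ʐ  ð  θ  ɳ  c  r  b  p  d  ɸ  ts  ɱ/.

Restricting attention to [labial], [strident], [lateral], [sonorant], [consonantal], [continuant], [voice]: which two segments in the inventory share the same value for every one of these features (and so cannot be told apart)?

d, ɟ

/d/ (voiced alveolar stop) and /ɟ/ (voiced palatal stop) are both [−labial], [−strident], [−lateral], [−sonorant], [+consonantal], [−continuant], [+voice], so none of the listed features separates them. (They do differ in [dorsal], which is not among the given features.) Every other pair in the inventory differs on at least one listed feature.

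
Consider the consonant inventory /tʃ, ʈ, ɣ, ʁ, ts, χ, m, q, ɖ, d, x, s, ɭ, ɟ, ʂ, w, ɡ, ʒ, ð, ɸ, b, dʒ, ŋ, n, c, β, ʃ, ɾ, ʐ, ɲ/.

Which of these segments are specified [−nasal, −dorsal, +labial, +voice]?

b, β

Eliminate segments failing any feature: /tʃ, ʈ, ts, ɖ, d, s, ɭ, ʂ, ʒ, ð, dʒ, ʃ, ɾ, ʐ/ are [−labial]; /ɣ, ʁ, χ, q, x, ɟ, w, ɡ, c/ are [+dorsal]; /m, ŋ, n, ɲ/ are [+nasal]; /ɸ/ is [−voice]. The remaining /b, β/ satisfy [−nasal], [−dorsal], [+labial], [+voice].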